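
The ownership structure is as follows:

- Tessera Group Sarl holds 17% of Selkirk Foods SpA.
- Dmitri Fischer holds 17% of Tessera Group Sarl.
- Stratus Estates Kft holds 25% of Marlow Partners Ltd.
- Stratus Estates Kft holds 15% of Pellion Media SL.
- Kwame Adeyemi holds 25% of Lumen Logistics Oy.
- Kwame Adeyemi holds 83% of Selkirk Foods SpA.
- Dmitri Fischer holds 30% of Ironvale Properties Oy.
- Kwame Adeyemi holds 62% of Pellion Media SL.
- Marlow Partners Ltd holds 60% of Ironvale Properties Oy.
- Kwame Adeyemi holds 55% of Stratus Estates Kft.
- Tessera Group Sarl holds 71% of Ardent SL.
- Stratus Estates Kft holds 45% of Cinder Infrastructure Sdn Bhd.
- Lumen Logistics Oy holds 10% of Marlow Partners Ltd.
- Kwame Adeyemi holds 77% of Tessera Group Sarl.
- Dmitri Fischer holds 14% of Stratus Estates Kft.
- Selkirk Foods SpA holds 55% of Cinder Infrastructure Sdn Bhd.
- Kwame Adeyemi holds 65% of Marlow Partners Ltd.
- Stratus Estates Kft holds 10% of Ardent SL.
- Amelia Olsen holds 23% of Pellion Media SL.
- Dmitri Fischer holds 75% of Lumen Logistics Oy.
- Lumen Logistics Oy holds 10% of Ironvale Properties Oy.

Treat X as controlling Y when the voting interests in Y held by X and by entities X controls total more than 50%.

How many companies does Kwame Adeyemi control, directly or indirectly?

8

Kwame holds 77% of Tessera, so Kwame controls Tessera.
Kwame holds 55% of Stratus, so Kwame controls Stratus.
Kwame and Tessera together hold 83% + 17% = 100% of Selkirk, so Kwame controls Selkirk.
Stratus and Tessera together hold 10% + 71% = 81% of Ardent, so Kwame controls Ardent.
Stratus and Kwame together hold 25% + 65% = 90% of Marlow, so Kwame controls Marlow.
Marlow holds 60% of Ironvale, so Kwame controls Ironvale.
Stratus and Selkirk together hold 45% + 55% = 100% of Cinder, so Kwame controls Cinder.
Kwame and Stratus together hold 62% + 15% = 77% of Pellion, so Kwame controls Pellion.
No other company's threshold is met.
Kwame controls 8 companies.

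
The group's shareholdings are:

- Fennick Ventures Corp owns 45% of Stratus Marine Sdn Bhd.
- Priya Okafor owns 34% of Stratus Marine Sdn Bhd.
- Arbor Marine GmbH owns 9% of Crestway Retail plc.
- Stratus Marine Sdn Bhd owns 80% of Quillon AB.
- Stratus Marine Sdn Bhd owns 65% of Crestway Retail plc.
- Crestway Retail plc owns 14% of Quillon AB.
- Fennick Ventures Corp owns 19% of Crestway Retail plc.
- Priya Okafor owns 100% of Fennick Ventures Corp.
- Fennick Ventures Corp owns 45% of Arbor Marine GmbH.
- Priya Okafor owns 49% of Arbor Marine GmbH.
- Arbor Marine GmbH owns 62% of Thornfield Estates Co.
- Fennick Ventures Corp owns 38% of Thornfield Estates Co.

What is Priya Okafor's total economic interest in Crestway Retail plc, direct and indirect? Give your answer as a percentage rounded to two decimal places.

78.81%

Priya reaches Crestway along 5 paths.
Via Fennick → Arbor: 100% × 45% × 9% = 4.05%.
Via Arbor: 49% × 9% = 4.41%.
Via Fennick: 100% × 19% = 19%.
Via Fennick → Stratus: 100% × 45% × 65% = 29.25%.
Via Stratus: 34% × 65% = 22.1%.
Total: 4.05% + 4.41% + 19% + 29.25% + 22.1% = 78.81%.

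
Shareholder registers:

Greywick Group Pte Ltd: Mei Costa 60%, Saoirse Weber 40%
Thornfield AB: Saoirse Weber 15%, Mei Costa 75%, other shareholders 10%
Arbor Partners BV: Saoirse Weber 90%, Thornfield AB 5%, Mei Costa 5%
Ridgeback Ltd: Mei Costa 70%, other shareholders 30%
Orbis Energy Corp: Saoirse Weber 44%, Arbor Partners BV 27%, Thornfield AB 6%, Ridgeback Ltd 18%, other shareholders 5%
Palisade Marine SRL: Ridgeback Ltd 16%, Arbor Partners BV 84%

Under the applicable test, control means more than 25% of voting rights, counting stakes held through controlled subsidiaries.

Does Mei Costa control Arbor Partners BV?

Mei holds 60% of Greywick, so Mei controls Greywick.
Mei holds 75% of Thornfield, so Mei controls Thornfield.
Mei holds 70% of Ridgeback, so Mei controls Ridgeback.
In Arbor, Mei's side holds only 5% + 5% = 10%, not > 25%.
So Mei does not control Arbor.

No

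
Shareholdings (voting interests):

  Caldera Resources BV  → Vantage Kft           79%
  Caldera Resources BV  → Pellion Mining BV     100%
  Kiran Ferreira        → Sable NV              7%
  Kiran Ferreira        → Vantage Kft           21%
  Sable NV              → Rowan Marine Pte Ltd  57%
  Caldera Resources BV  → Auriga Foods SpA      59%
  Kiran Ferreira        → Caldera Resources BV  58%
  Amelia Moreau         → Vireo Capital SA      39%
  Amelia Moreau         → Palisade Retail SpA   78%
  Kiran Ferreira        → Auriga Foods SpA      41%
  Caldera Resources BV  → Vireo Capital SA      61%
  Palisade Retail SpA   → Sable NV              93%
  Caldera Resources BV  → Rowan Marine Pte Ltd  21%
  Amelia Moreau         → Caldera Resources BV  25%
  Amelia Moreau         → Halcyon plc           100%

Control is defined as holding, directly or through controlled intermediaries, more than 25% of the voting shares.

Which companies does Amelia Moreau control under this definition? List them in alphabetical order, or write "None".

Halcyon plc, Palisade Retail SpA, Rowan Marine Pte Ltd, Sable NV, Vireo Capital SA

Amelia holds 78% of Palisade, so Amelia controls Palisade.
Palisade holds 93% of Sable, so Amelia controls Sable.
Sable holds 57% of Rowan, so Amelia controls Rowan.
Amelia holds 39% of Vireo, so Amelia controls Vireo.
Amelia holds 100% of Halcyon, so Amelia controls Halcyon.
No other company's threshold is met.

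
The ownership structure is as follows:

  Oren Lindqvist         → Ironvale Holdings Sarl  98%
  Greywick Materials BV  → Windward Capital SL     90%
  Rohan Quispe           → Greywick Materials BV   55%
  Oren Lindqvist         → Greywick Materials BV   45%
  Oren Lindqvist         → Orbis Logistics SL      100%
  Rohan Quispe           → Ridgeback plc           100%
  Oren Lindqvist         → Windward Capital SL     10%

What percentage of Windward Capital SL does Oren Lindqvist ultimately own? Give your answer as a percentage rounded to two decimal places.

50.50%

Oren reaches Windward along 2 paths.
Via Greywick: 45% × 90% = 40.5%.
Direct stake: 10% = 10%.
Total: 40.5% + 10% = 50.5%.
Rounded: 50.50%.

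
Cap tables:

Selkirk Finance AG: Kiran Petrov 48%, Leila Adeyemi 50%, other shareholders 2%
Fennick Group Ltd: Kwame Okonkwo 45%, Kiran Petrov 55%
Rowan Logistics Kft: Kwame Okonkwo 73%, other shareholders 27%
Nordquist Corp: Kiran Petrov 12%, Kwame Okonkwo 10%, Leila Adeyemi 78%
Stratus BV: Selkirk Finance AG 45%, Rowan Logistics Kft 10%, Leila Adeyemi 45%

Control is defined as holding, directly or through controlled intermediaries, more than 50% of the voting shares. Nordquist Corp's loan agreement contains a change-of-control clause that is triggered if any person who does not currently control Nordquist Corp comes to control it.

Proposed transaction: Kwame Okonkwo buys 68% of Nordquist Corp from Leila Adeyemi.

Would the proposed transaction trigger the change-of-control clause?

The purchase adds only to Kwame's holdings (Leila's stake shrinks), so Kwame is the only person who could newly come to control Nordquist.
Kwame holds 73% of Rowan, so Kwame controls Rowan.
In Nordquist, Kwame's side holds only 10%, not > 50%.
So before the transaction, Kwame does not control Nordquist.
After the purchase, Kwame's direct stake in Nordquist rises to 10% + 68% = 78%, and Leila's stake falls to 10%.
Kwame holds 78% of Nordquist, so Kwame controls Nordquist.
Kwame did not control Nordquist before and does after, so the clause is triggered.

Yes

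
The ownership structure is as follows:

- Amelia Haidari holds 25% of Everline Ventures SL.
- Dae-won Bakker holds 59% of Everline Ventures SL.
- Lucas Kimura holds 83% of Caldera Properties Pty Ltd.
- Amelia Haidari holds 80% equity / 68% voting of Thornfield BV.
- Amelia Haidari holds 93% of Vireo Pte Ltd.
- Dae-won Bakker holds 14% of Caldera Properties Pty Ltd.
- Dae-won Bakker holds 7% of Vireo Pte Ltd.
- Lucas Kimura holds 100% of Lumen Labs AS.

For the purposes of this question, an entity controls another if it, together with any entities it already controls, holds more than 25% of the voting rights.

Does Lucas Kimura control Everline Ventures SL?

No

Lucas holds 100% of Lumen, so Lucas controls Lumen.
Lucas holds 83% of Caldera, so Lucas controls Caldera.
Neither Lucas nor any entity Lucas controls holds any voting interest in Everline.
So Lucas does not control Everline.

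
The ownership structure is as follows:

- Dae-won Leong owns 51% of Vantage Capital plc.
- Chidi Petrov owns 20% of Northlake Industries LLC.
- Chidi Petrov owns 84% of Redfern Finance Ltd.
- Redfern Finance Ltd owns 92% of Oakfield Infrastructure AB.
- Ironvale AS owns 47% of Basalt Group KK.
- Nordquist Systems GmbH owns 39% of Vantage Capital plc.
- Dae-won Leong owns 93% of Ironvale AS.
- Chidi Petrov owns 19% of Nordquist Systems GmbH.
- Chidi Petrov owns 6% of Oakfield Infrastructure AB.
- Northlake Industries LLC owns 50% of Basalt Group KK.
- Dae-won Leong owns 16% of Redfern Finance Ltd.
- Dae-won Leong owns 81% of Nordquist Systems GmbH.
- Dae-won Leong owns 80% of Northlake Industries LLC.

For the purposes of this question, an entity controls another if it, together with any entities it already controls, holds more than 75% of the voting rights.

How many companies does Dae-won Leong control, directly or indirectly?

Dae-won holds 81% of Nordquist, so Dae-won controls Nordquist.
Dae-won holds 93% of Ironvale, so Dae-won controls Ironvale.
Dae-won holds 80% of Northlake, so Dae-won controls Northlake.
Dae-won and Nordquist together hold 51% + 39% = 90% of Vantage, so Dae-won controls Vantage.
Northlake and Ironvale together hold 50% + 47% = 97% of Basalt, so Dae-won controls Basalt.
No other company's threshold is met.
Dae-won controls 5 companies.

5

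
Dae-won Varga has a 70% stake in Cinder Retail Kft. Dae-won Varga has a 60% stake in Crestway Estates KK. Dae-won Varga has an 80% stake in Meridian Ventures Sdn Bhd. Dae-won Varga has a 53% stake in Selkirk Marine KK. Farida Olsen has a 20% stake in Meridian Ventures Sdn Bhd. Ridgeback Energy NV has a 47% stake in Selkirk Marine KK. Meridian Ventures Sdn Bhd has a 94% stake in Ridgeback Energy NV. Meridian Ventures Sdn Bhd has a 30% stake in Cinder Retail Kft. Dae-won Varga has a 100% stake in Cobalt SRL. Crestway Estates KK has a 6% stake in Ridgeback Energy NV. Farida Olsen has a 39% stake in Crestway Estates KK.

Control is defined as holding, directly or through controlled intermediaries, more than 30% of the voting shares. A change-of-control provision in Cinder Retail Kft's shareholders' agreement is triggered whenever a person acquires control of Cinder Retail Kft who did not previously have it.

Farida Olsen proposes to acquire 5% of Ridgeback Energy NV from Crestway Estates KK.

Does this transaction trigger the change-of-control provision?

No

The purchase adds only to Farida's holdings (Crestway's stake shrinks), so Farida is the only person who could newly come to control Cinder.
Farida holds 39% of Crestway, so Farida controls Crestway.
Neither Farida nor any entity Farida controls holds any voting interest in Cinder.
So before the transaction, Farida does not control Cinder.
After the purchase, Farida holds 5% of Ridgeback directly, and Crestway's stake falls to 1%.
Farida's side now holds 1% + 5% = 6% of Ridgeback, not > 30%, so Farida still does not control Ridgeback.
After the transaction, neither Farida nor any entity Farida controls holds a voting interest in Cinder, so Farida still does not control it.
No new person acquires control, so the clause is not triggered.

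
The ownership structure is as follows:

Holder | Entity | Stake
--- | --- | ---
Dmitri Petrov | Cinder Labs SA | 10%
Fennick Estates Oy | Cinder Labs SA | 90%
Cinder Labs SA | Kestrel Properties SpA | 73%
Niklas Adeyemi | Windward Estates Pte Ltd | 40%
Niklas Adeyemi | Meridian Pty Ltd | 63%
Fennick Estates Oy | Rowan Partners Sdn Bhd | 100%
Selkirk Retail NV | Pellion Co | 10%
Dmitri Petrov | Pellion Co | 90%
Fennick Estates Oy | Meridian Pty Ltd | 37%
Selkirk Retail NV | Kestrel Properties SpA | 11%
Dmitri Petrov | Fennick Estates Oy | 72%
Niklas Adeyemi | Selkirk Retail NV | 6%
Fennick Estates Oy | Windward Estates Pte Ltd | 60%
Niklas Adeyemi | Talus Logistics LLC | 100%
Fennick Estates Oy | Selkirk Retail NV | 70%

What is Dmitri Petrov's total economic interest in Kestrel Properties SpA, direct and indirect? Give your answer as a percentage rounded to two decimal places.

60.15%

Dmitri reaches Kestrel along 3 paths.
Via Fennick → Selkirk: 72% × 70% × 11% = 5.544%.
Via Cinder: 10% × 73% = 7.3%.
Via Fennick → Cinder: 72% × 90% × 73% = 47.304%.
Total: 5.544% + 7.3% + 47.304% = 60.148%.
Rounded: 60.15%.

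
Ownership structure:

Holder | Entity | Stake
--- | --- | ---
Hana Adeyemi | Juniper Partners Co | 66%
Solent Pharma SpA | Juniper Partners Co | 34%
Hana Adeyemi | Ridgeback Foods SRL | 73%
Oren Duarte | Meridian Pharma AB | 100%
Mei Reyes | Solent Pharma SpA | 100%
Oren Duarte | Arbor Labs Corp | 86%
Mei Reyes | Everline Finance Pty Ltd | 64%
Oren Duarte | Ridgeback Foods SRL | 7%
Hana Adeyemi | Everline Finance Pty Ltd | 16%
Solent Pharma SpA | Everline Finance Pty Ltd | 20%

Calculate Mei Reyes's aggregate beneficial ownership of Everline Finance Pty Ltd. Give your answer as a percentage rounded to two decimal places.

84.00%

Mei reaches Everline along 2 paths.
Via Solent: 100% × 20% = 20%.
Direct stake: 64% = 64%.
Total: 20% + 64% = 84%.
Rounded: 84.00%.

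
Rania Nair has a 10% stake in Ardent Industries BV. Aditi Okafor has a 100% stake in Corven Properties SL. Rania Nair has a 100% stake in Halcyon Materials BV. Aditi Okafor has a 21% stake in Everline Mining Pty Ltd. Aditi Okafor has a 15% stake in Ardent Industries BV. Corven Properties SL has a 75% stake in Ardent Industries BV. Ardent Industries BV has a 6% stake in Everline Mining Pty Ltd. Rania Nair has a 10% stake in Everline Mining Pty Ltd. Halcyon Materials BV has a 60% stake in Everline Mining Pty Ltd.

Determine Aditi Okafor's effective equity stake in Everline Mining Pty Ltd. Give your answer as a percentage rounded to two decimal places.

26.40%

Aditi reaches Everline along 3 paths.
Direct stake: 21% = 21%.
Via Ardent: 15% × 6% = 0.9%.
Via Corven → Ardent: 100% × 75% × 6% = 4.5%.
Total: 21% + 0.9% + 4.5% = 26.4%.
Rounded: 26.40%.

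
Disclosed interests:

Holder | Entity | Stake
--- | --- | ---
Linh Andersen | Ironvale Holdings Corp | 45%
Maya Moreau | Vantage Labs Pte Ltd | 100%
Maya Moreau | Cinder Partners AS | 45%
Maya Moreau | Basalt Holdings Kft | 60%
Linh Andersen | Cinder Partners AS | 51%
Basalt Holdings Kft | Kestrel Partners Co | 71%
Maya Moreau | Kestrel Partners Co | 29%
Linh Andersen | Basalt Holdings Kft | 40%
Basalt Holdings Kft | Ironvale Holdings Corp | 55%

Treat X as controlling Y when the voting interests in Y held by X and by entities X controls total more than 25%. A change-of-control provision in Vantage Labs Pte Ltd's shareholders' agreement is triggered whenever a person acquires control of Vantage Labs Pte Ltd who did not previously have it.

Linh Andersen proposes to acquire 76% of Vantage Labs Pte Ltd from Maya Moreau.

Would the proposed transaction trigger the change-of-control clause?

Yes

The purchase adds only to Linh's holdings (Maya's stake shrinks), so Linh is the only person who could newly come to control Vantage.
Linh holds 51% of Cinder, so Linh controls Cinder.
Linh holds 40% of Basalt, so Linh controls Basalt.
Basalt and Linh together hold 55% + 45% = 100% of Ironvale, so Linh controls Ironvale.
Basalt holds 71% of Kestrel, so Linh controls Kestrel.
Neither Linh nor any entity Linh controls holds any voting interest in Vantage.
So before the transaction, Linh does not control Vantage.
After the purchase, Linh holds 76% of Vantage directly, and Maya's stake falls to 24%.
Linh holds 76% of Vantage, so Linh controls Vantage.
Linh did not control Vantage before and does after, so the clause is triggered.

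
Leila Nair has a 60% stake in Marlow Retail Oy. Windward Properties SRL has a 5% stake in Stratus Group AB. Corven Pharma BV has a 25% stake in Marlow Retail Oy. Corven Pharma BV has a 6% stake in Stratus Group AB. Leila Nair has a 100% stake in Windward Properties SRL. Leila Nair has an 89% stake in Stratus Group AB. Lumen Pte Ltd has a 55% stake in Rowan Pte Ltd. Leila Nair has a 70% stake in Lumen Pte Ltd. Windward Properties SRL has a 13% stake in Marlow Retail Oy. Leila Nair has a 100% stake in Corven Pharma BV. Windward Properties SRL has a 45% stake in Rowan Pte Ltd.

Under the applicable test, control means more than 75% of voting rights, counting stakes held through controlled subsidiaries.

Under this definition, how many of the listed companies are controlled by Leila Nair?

4

Leila holds 100% of Corven, so Leila controls Corven.
Leila holds 100% of Windward, so Leila controls Windward.
Windward and Corven and Leila together hold 5% + 6% + 89% = 100% of Stratus, so Leila controls Stratus.
Leila and Corven and Windward together hold 60% + 25% + 13% = 98% of Marlow, so Leila controls Marlow.
No other company's threshold is met.
Leila controls 4 companies.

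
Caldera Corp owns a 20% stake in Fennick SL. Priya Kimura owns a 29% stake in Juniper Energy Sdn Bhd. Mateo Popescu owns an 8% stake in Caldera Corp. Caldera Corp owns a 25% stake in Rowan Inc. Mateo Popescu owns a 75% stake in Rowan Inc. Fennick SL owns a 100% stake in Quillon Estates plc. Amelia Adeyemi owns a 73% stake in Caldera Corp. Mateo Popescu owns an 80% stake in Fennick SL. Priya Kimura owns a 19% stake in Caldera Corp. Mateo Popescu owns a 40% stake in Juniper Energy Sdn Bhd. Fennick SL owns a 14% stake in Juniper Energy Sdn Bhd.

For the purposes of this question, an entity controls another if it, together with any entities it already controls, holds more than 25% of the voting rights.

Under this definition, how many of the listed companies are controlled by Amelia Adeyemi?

1

Amelia holds 73% of Caldera, so Amelia controls Caldera.
No other company's threshold is met.
Amelia controls 1 company.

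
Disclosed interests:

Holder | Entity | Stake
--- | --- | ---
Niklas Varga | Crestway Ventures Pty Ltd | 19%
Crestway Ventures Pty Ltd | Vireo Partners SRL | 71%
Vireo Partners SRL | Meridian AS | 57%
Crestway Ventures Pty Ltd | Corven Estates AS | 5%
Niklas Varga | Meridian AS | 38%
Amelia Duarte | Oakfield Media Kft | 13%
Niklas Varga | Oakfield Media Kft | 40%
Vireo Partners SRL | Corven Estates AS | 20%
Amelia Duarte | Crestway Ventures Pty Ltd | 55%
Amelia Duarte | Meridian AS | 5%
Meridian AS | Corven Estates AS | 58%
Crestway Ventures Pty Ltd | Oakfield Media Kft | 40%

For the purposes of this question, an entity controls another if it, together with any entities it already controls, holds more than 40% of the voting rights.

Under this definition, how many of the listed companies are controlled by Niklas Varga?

Niklas's largest direct stake is 40% in Oakfield, which does not meet the threshold.
Niklas controls 0 companies.

0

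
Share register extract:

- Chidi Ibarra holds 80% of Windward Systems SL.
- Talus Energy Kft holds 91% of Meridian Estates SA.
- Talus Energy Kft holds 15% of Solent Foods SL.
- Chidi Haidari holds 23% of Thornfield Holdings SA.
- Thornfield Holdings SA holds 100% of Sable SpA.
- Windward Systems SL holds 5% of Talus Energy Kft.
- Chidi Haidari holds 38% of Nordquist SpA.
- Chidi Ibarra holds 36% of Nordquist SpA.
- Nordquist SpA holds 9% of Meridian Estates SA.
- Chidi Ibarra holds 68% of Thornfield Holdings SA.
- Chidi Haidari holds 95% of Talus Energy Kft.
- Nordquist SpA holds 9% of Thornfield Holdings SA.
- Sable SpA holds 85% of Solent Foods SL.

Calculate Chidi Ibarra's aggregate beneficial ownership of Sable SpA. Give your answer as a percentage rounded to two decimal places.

71.24%

Chidi Ibarra reaches Sable along 2 paths.
Via Nordquist → Thornfield: 36% × 9% × 100% = 3.24%.
Via Thornfield: 68% × 100% = 68%.
Total: 3.24% + 68% = 71.24%.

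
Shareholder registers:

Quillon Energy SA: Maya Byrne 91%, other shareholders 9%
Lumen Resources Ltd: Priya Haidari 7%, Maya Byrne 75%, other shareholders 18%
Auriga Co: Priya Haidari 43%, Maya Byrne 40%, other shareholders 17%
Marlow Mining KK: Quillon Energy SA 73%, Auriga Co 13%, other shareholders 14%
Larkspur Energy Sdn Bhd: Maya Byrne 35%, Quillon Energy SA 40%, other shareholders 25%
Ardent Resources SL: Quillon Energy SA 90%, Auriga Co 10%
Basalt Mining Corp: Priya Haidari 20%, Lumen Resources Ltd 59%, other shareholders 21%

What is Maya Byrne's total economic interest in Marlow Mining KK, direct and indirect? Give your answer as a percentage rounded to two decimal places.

Maya reaches Marlow along 2 paths.
Via Quillon: 91% × 73% = 66.43%.
Via Auriga: 40% × 13% = 5.2%.
Total: 66.43% + 5.2% = 71.63%.

71.63%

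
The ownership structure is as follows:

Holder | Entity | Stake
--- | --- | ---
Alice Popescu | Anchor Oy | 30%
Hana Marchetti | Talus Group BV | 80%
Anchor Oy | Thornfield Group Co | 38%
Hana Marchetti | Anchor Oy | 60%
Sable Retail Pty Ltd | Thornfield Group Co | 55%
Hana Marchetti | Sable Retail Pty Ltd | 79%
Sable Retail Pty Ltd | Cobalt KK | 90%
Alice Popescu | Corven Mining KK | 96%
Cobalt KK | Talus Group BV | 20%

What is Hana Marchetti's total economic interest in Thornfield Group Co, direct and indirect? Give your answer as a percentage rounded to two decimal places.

66.25%

Hana reaches Thornfield along 2 paths.
Via Anchor: 60% × 38% = 22.8%.
Via Sable: 79% × 55% = 43.45%.
Total: 22.8% + 43.45% = 66.25%.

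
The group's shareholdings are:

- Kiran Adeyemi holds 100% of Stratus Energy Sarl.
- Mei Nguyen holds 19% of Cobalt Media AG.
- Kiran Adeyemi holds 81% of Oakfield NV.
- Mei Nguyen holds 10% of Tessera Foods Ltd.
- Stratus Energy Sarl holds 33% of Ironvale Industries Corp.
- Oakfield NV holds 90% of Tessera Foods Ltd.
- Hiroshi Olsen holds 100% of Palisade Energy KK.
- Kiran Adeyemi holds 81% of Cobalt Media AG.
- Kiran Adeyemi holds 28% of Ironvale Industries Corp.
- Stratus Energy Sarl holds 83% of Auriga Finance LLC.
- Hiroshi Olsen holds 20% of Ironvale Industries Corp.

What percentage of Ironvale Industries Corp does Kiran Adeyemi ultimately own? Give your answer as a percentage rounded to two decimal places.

61.00%

Kiran reaches Ironvale along 2 paths.
Via Stratus: 100% × 33% = 33%.
Direct stake: 28% = 28%.
Total: 33% + 28% = 61%.
Rounded: 61.00%.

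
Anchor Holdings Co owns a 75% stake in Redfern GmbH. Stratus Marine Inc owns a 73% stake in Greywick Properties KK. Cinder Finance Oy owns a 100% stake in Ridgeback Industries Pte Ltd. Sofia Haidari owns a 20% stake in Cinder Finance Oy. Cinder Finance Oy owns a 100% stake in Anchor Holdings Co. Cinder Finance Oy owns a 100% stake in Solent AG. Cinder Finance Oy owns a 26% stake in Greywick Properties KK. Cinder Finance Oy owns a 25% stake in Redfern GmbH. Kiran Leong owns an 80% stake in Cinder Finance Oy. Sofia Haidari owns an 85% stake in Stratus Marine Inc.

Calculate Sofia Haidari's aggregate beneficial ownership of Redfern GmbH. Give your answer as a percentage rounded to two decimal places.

20.00%

Sofia reaches Redfern along 2 paths.
Via Cinder: 20% × 25% = 5%.
Via Cinder → Anchor: 20% × 100% × 75% = 15%.
Total: 5% + 15% = 20%.
Rounded: 20.00%.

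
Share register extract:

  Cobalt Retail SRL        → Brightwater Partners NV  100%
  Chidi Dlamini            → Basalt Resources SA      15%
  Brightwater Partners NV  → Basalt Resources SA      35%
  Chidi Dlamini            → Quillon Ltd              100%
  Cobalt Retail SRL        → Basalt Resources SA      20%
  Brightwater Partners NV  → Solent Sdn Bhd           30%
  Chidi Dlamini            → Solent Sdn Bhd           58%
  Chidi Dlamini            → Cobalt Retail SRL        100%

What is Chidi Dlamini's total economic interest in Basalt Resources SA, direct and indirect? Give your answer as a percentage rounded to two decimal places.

Chidi reaches Basalt along 3 paths.
Via Cobalt → Brightwater: 100% × 100% × 35% = 35%.
Via Cobalt: 100% × 20% = 20%.
Direct stake: 15% = 15%.
Total: 35% + 20% + 15% = 70%.
Rounded: 70.00%.

70.00%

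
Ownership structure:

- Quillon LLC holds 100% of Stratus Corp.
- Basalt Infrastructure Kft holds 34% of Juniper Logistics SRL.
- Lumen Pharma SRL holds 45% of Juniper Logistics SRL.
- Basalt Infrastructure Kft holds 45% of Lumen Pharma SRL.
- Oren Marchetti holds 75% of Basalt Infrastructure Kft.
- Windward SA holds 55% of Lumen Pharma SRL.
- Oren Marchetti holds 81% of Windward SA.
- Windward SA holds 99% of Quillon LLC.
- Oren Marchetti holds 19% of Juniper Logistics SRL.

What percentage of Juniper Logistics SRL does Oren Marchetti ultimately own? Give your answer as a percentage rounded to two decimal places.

Oren reaches Juniper along 4 paths.
Via Windward → Lumen: 81% × 55% × 45% = 20.0475%.
Via Basalt → Lumen: 75% × 45% × 45% = 15.1875%.
Via Basalt: 75% × 34% = 25.5%.
Direct stake: 19% = 19%.
Total: 20.0475% + 15.1875% + 25.5% + 19% = 79.735%.
Rounded: 79.74%.

79.74%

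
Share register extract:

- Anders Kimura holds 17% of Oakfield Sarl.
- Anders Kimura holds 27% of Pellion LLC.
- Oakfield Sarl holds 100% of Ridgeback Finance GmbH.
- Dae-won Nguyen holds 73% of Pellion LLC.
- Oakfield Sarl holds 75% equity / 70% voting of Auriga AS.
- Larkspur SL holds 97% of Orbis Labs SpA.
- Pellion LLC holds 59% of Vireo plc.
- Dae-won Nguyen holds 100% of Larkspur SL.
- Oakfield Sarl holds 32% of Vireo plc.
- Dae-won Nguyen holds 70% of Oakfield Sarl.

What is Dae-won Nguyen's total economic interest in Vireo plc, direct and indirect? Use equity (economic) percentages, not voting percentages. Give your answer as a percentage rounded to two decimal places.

Dae-won reaches Vireo along 2 paths.
Via Oakfield: 70% × 32% = 22.4%.
Via Pellion: 73% × 59% = 43.07%.
Total: 22.4% + 43.07% = 65.47%.

65.47%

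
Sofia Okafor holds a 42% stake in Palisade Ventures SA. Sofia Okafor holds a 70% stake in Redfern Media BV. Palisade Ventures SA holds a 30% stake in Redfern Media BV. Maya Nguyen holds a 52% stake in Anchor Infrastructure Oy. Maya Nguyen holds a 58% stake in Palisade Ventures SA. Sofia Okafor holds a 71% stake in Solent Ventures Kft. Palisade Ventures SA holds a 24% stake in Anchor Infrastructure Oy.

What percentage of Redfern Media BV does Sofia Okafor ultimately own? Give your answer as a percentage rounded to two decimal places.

Sofia reaches Redfern along 2 paths.
Direct stake: 70% = 70%.
Via Palisade: 42% × 30% = 12.6%.
Total: 70% + 12.6% = 82.6%.
Rounded: 82.60%.

82.60%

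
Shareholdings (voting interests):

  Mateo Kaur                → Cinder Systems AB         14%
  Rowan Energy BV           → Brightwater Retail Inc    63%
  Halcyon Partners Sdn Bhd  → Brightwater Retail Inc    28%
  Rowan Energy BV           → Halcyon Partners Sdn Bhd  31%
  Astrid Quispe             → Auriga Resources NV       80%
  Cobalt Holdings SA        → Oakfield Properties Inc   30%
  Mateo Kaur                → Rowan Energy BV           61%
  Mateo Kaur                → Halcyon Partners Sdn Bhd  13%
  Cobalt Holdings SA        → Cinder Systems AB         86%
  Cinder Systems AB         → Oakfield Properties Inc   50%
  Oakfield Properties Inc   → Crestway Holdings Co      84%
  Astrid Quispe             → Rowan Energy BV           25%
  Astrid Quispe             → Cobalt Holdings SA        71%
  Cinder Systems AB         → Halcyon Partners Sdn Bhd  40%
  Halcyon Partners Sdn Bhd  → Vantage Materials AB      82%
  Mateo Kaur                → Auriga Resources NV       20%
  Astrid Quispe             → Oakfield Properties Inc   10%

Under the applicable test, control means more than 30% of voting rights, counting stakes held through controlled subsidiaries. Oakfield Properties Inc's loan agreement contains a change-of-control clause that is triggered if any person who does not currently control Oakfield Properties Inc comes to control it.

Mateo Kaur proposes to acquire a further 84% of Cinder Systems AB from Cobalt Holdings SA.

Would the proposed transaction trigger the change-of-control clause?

Yes

The purchase adds only to Mateo's holdings (Cobalt's stake shrinks), so Mateo is the only person who could newly come to control Oakfield.
Mateo holds 61% of Rowan, so Mateo controls Rowan.
Rowan and Mateo together hold 31% + 13% = 44% of Halcyon, so Mateo controls Halcyon.
Halcyon and Rowan together hold 28% + 63% = 91% of Brightwater, so Mateo controls Brightwater.
Halcyon holds 82% of Vantage, so Mateo controls Vantage.
Neither Mateo nor any entity Mateo controls holds any voting interest in Oakfield.
So before the transaction, Mateo does not control Oakfield.
After the purchase, Mateo's direct stake in Cinder rises to 14% + 84% = 98%, and Cobalt's stake falls to 2%.
Mateo holds 98% of Cinder, so Mateo controls Cinder.
Cinder holds 50% of Oakfield, so Mateo controls Oakfield.
Mateo did not control Oakfield before and does after, so the clause is triggered.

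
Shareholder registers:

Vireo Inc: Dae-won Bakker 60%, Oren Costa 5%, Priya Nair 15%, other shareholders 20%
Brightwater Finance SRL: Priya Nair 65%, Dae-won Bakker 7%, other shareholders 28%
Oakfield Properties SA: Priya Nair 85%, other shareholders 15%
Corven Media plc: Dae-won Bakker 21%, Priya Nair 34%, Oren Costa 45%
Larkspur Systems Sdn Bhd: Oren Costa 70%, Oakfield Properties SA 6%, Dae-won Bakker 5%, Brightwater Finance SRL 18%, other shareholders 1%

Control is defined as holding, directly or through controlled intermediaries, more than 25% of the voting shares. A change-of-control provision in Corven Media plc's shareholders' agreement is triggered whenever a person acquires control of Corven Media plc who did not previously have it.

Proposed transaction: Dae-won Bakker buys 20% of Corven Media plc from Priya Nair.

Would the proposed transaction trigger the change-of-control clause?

Yes

The purchase adds only to Dae-won's holdings (Priya's stake shrinks), so Dae-won is the only person who could newly come to control Corven.
Dae-won holds 60% of Vireo, so Dae-won controls Vireo.
In Corven, Dae-won's side holds only 21%, not > 25%.
So before the transaction, Dae-won does not control Corven.
After the purchase, Dae-won's direct stake in Corven rises to 21% + 20% = 41%, and Priya's stake falls to 14%.
Dae-won holds 41% of Corven, so Dae-won controls Corven.
Dae-won did not control Corven before and does after, so the clause is triggered.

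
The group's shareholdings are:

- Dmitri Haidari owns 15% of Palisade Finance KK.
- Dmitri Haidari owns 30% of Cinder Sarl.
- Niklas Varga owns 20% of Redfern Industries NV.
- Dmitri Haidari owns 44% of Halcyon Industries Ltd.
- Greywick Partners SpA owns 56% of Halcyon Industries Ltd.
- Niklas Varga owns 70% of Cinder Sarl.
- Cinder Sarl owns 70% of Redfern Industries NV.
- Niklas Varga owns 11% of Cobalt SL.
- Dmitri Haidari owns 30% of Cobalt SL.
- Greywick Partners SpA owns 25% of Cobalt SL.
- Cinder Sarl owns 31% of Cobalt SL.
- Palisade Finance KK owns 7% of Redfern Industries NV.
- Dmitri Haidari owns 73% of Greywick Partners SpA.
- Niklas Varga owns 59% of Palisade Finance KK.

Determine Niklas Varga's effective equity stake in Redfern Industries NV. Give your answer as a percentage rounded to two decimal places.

73.13%

Niklas reaches Redfern along 3 paths.
Direct stake: 20% = 20%.
Via Palisade: 59% × 7% = 4.13%.
Via Cinder: 70% × 70% = 49%.
Total: 20% + 4.13% + 49% = 73.13%.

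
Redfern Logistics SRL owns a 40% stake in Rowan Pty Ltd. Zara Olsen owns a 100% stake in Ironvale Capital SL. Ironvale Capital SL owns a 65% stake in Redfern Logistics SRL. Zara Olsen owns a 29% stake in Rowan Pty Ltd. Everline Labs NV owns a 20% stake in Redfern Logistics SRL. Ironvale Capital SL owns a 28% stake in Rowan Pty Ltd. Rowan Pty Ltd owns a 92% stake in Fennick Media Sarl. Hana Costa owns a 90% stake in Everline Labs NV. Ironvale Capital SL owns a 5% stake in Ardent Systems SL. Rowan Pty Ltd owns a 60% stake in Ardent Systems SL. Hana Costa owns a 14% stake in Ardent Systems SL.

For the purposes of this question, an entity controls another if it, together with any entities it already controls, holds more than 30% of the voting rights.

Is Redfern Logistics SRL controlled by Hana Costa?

Hana holds 90% of Everline, so Hana controls Everline.
In Redfern, Hana's side holds only 20%, not > 30%.
So Hana does not control Redfern.

No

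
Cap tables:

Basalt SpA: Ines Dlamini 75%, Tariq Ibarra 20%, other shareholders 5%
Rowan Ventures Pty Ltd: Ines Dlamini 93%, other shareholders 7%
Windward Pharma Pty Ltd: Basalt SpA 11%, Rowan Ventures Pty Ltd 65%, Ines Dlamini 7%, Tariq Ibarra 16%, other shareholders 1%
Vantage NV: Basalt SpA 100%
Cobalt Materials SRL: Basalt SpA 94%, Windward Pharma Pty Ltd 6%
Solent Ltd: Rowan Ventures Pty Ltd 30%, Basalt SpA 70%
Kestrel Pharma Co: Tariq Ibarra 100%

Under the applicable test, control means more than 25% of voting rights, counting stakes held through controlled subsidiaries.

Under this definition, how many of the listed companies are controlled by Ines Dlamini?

Ines holds 75% of Basalt, so Ines controls Basalt.
Ines holds 93% of Rowan, so Ines controls Rowan.
Basalt and Rowan and Ines together hold 11% + 65% + 7% = 83% of Windward, so Ines controls Windward.
Basalt holds 100% of Vantage, so Ines controls Vantage.
Basalt and Windward together hold 94% + 6% = 100% of Cobalt, so Ines controls Cobalt.
Rowan and Basalt together hold 30% + 70% = 100% of Solent, so Ines controls Solent.
No other company's threshold is met.
Ines controls 6 companies.

6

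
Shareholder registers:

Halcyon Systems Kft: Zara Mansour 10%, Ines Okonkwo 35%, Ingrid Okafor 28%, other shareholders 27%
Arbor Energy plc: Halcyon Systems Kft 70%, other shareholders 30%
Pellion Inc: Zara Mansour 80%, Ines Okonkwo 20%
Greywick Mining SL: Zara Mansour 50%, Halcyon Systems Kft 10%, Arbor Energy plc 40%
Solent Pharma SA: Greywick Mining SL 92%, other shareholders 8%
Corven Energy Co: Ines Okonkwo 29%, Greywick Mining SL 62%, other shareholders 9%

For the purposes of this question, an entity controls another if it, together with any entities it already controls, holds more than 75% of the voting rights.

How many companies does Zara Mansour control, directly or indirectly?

1

Zara holds 80% of Pellion, so Zara controls Pellion.
No other company's threshold is met.
Zara controls 1 company.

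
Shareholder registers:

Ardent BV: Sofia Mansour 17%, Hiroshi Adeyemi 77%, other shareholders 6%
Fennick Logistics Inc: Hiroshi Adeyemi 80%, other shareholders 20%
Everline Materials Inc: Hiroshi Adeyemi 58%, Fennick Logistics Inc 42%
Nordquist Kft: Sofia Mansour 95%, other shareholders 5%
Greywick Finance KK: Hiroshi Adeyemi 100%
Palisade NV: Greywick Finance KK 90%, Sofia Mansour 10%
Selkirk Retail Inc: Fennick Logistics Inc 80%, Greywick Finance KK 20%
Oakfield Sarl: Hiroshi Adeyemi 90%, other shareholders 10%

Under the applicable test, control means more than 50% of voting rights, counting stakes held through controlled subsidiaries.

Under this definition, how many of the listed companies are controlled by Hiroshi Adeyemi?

7

Hiroshi holds 77% of Ardent, so Hiroshi controls Ardent.
Hiroshi holds 80% of Fennick, so Hiroshi controls Fennick.
Hiroshi and Fennick together hold 58% + 42% = 100% of Everline, so Hiroshi controls Everline.
Hiroshi holds 100% of Greywick, so Hiroshi controls Greywick.
Greywick holds 90% of Palisade, so Hiroshi controls Palisade.
Fennick and Greywick together hold 80% + 20% = 100% of Selkirk, so Hiroshi controls Selkirk.
Hiroshi holds 90% of Oakfield, so Hiroshi controls Oakfield.
No other company's threshold is met.
Hiroshi controls 7 companies.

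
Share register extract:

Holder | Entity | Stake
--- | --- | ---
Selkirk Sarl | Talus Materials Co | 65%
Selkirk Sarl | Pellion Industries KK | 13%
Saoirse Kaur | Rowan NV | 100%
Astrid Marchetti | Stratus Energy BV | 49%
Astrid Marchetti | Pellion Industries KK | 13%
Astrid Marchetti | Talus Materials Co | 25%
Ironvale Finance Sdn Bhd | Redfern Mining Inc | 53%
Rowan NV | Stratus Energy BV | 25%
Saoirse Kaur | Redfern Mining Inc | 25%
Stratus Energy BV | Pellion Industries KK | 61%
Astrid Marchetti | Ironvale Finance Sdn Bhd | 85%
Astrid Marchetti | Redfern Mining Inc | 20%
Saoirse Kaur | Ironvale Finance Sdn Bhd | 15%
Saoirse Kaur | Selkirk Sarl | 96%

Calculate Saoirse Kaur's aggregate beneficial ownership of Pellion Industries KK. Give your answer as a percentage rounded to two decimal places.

27.73%

Saoirse reaches Pellion along 2 paths.
Via Rowan → Stratus: 100% × 25% × 61% = 15.25%.
Via Selkirk: 96% × 13% = 12.48%.
Total: 15.25% + 12.48% = 27.73%.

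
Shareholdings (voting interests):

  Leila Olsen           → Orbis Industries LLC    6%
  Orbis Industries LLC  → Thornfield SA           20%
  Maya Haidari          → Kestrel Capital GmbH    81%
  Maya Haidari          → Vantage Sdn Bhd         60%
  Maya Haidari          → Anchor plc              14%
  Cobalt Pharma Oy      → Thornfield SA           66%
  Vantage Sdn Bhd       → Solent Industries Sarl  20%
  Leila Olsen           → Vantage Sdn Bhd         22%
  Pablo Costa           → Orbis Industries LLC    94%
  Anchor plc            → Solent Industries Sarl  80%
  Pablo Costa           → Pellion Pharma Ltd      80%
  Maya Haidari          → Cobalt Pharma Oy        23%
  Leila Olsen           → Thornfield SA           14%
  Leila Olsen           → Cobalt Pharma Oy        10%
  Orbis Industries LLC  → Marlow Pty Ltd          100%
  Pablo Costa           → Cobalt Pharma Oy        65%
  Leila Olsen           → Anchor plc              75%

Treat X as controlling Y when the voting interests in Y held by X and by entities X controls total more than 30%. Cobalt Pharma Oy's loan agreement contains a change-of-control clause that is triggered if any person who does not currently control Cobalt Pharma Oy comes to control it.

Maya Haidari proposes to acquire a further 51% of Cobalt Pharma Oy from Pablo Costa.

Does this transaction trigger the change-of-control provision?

The purchase adds only to Maya's holdings (Pablo's stake shrinks), so Maya is the only person who could newly come to control Cobalt.
Maya holds 60% of Vantage, so Maya controls Vantage.
Maya holds 81% of Kestrel, so Maya controls Kestrel.
In Cobalt, Maya's side holds only 23%, not > 30%.
So before the transaction, Maya does not control Cobalt.
After the purchase, Maya's direct stake in Cobalt rises to 23% + 51% = 74%, and Pablo's stake falls to 14%.
Maya holds 74% of Cobalt, so Maya controls Cobalt.
Maya did not control Cobalt before and does after, so the clause is triggered.

Yes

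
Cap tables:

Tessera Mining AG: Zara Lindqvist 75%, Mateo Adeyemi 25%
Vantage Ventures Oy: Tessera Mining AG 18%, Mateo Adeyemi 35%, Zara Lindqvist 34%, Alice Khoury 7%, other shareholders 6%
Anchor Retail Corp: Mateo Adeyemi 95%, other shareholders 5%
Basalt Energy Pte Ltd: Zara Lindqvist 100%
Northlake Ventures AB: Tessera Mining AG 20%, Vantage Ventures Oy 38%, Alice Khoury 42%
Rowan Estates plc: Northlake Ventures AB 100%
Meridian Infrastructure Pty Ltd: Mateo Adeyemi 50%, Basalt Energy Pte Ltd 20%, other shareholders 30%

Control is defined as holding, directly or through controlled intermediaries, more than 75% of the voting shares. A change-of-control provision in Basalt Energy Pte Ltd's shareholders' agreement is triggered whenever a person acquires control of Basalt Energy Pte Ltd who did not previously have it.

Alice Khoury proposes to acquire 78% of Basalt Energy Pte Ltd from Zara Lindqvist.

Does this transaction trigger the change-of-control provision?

Yes

The purchase adds only to Alice's holdings (Zara's stake shrinks), so Alice is the only person who could newly come to control Basalt.
Alice's largest direct stake is 42% in Northlake, which does not meet the threshold, so Alice controls no company.
Neither Alice nor any entity Alice controls holds any voting interest in Basalt.
So before the transaction, Alice does not control Basalt.
After the purchase, Alice holds 78% of Basalt directly, and Zara's stake falls to 22%.
Alice holds 78% of Basalt, so Alice controls Basalt.
Alice did not control Basalt before and does after, so the clause is triggered.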